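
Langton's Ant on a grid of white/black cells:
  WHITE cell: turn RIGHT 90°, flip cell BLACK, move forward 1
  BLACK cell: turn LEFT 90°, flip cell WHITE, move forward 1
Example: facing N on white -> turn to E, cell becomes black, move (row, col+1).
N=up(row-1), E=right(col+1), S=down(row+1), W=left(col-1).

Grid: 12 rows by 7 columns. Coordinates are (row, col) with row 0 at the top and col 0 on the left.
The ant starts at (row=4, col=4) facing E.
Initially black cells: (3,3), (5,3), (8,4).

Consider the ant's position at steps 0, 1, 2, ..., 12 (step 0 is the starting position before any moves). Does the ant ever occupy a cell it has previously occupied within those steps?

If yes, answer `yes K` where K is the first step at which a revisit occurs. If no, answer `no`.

Step 1: on WHITE (4,4): turn R to S, flip to black, move to (5,4). |black|=4 — new cell
Step 2: on WHITE (5,4): turn R to W, flip to black, move to (5,3). |black|=5 — new cell
Step 3: on BLACK (5,3): turn L to S, flip to white, move to (6,3). |black|=4 — new cell
Step 4: on WHITE (6,3): turn R to W, flip to black, move to (6,2). |black|=5 — new cell
Step 5: on WHITE (6,2): turn R to N, flip to black, move to (5,2). |black|=6 — new cell
Step 6: on WHITE (5,2): turn R to E, flip to black, move to (5,3). |black|=7 — REVISIT

Answer: yes 6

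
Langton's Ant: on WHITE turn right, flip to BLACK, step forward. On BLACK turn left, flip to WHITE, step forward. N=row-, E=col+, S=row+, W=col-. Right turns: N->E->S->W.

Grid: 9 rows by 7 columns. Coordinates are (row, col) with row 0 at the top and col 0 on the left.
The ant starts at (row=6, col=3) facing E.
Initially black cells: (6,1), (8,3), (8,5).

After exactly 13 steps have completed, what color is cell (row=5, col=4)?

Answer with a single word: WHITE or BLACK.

Step 1: on WHITE (6,3): turn R to S, flip to black, move to (7,3). |black|=4
Step 2: on WHITE (7,3): turn R to W, flip to black, move to (7,2). |black|=5
Step 3: on WHITE (7,2): turn R to N, flip to black, move to (6,2). |black|=6
Step 4: on WHITE (6,2): turn R to E, flip to black, move to (6,3). |black|=7
Step 5: on BLACK (6,3): turn L to N, flip to white, move to (5,3). |black|=6
Step 6: on WHITE (5,3): turn R to E, flip to black, move to (5,4). |black|=7
Step 7: on WHITE (5,4): turn R to S, flip to black, move to (6,4). |black|=8
Step 8: on WHITE (6,4): turn R to W, flip to black, move to (6,3). |black|=9
Step 9: on WHITE (6,3): turn R to N, flip to black, move to (5,3). |black|=10
Step 10: on BLACK (5,3): turn L to W, flip to white, move to (5,2). |black|=9
Step 11: on WHITE (5,2): turn R to N, flip to black, move to (4,2). |black|=10
Step 12: on WHITE (4,2): turn R to E, flip to black, move to (4,3). |black|=11
Step 13: on WHITE (4,3): turn R to S, flip to black, move to (5,3). |black|=12

Answer: BLACK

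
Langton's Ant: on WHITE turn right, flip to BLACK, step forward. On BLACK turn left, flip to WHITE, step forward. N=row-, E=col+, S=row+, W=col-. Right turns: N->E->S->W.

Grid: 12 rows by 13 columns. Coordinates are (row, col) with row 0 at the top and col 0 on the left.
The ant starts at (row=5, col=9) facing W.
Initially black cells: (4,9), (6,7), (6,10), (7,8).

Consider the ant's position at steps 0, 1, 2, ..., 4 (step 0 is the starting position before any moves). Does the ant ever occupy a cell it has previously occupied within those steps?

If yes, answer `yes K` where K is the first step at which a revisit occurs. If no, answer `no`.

Step 1: on WHITE (5,9): turn R to N, flip to black, move to (4,9). |black|=5 — new cell
Step 2: on BLACK (4,9): turn L to W, flip to white, move to (4,8). |black|=4 — new cell
Step 3: on WHITE (4,8): turn R to N, flip to black, move to (3,8). |black|=5 — new cell
Step 4: on WHITE (3,8): turn R to E, flip to black, move to (3,9). |black|=6 — new cell
No revisit within 4 steps.

Answer: no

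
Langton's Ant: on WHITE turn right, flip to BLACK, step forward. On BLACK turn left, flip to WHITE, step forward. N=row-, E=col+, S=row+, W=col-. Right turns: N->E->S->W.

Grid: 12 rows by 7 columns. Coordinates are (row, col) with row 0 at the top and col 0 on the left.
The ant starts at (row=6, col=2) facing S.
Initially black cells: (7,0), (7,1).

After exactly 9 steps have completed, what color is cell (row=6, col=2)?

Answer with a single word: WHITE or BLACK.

Step 1: on WHITE (6,2): turn R to W, flip to black, move to (6,1). |black|=3
Step 2: on WHITE (6,1): turn R to N, flip to black, move to (5,1). |black|=4
Step 3: on WHITE (5,1): turn R to E, flip to black, move to (5,2). |black|=5
Step 4: on WHITE (5,2): turn R to S, flip to black, move to (6,2). |black|=6
Step 5: on BLACK (6,2): turn L to E, flip to white, move to (6,3). |black|=5
Step 6: on WHITE (6,3): turn R to S, flip to black, move to (7,3). |black|=6
Step 7: on WHITE (7,3): turn R to W, flip to black, move to (7,2). |black|=7
Step 8: on WHITE (7,2): turn R to N, flip to black, move to (6,2). |black|=8
Step 9: on WHITE (6,2): turn R to E, flip to black, move to (6,3). |black|=9

Answer: BLACK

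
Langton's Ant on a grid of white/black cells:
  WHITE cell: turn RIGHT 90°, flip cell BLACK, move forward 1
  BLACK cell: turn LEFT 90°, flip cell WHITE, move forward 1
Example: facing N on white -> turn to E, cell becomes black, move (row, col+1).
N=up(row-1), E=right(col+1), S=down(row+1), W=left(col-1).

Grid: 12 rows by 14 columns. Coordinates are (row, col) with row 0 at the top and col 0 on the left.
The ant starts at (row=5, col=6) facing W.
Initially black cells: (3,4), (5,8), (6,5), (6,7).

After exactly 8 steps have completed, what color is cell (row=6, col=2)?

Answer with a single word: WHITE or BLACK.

Step 1: on WHITE (5,6): turn R to N, flip to black, move to (4,6). |black|=5
Step 2: on WHITE (4,6): turn R to E, flip to black, move to (4,7). |black|=6
Step 3: on WHITE (4,7): turn R to S, flip to black, move to (5,7). |black|=7
Step 4: on WHITE (5,7): turn R to W, flip to black, move to (5,6). |black|=8
Step 5: on BLACK (5,6): turn L to S, flip to white, move to (6,6). |black|=7
Step 6: on WHITE (6,6): turn R to W, flip to black, move to (6,5). |black|=8
Step 7: on BLACK (6,5): turn L to S, flip to white, move to (7,5). |black|=7
Step 8: on WHITE (7,5): turn R to W, flip to black, move to (7,4). |black|=8

Answer: WHITE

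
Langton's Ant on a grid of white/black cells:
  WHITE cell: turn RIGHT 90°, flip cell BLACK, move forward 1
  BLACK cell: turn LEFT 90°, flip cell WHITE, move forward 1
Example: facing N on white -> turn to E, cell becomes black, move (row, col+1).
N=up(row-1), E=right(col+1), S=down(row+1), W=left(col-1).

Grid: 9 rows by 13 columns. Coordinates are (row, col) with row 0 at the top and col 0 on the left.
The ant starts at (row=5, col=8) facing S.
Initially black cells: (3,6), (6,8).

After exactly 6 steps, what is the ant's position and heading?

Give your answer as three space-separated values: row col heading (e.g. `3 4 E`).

Step 1: on WHITE (5,8): turn R to W, flip to black, move to (5,7). |black|=3
Step 2: on WHITE (5,7): turn R to N, flip to black, move to (4,7). |black|=4
Step 3: on WHITE (4,7): turn R to E, flip to black, move to (4,8). |black|=5
Step 4: on WHITE (4,8): turn R to S, flip to black, move to (5,8). |black|=6
Step 5: on BLACK (5,8): turn L to E, flip to white, move to (5,9). |black|=5
Step 6: on WHITE (5,9): turn R to S, flip to black, move to (6,9). |black|=6

Answer: 6 9 S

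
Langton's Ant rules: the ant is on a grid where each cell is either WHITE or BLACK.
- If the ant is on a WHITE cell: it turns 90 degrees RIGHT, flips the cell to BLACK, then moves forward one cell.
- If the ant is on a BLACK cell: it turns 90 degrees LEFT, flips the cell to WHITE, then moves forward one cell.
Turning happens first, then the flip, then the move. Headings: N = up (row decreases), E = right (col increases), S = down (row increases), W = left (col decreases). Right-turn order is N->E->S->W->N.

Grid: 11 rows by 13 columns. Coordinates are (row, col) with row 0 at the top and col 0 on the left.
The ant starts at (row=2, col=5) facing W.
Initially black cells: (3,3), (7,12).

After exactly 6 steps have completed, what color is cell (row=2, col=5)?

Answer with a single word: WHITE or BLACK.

Answer: WHITE

Derivation:
Step 1: on WHITE (2,5): turn R to N, flip to black, move to (1,5). |black|=3
Step 2: on WHITE (1,5): turn R to E, flip to black, move to (1,6). |black|=4
Step 3: on WHITE (1,6): turn R to S, flip to black, move to (2,6). |black|=5
Step 4: on WHITE (2,6): turn R to W, flip to black, move to (2,5). |black|=6
Step 5: on BLACK (2,5): turn L to S, flip to white, move to (3,5). |black|=5
Step 6: on WHITE (3,5): turn R to W, flip to black, move to (3,4). |black|=6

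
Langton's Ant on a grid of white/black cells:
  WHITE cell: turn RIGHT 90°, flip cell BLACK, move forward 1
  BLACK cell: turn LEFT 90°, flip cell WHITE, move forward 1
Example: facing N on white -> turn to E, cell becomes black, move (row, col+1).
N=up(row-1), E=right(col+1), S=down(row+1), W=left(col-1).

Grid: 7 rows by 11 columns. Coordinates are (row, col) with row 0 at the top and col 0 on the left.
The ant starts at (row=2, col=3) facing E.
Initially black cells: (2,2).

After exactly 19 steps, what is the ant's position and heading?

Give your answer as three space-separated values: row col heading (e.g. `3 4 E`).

Answer: 4 0 S

Derivation:
Step 1: on WHITE (2,3): turn R to S, flip to black, move to (3,3). |black|=2
Step 2: on WHITE (3,3): turn R to W, flip to black, move to (3,2). |black|=3
Step 3: on WHITE (3,2): turn R to N, flip to black, move to (2,2). |black|=4
Step 4: on BLACK (2,2): turn L to W, flip to white, move to (2,1). |black|=3
Step 5: on WHITE (2,1): turn R to N, flip to black, move to (1,1). |black|=4
Step 6: on WHITE (1,1): turn R to E, flip to black, move to (1,2). |black|=5
Step 7: on WHITE (1,2): turn R to S, flip to black, move to (2,2). |black|=6
Step 8: on WHITE (2,2): turn R to W, flip to black, move to (2,1). |black|=7
Step 9: on BLACK (2,1): turn L to S, flip to white, move to (3,1). |black|=6
Step 10: on WHITE (3,1): turn R to W, flip to black, move to (3,0). |black|=7
Step 11: on WHITE (3,0): turn R to N, flip to black, move to (2,0). |black|=8
Step 12: on WHITE (2,0): turn R to E, flip to black, move to (2,1). |black|=9
Step 13: on WHITE (2,1): turn R to S, flip to black, move to (3,1). |black|=10
Step 14: on BLACK (3,1): turn L to E, flip to white, move to (3,2). |black|=9
Step 15: on BLACK (3,2): turn L to N, flip to white, move to (2,2). |black|=8
Step 16: on BLACK (2,2): turn L to W, flip to white, move to (2,1). |black|=7
Step 17: on BLACK (2,1): turn L to S, flip to white, move to (3,1). |black|=6
Step 18: on WHITE (3,1): turn R to W, flip to black, move to (3,0). |black|=7
Step 19: on BLACK (3,0): turn L to S, flip to white, move to (4,0). |black|=6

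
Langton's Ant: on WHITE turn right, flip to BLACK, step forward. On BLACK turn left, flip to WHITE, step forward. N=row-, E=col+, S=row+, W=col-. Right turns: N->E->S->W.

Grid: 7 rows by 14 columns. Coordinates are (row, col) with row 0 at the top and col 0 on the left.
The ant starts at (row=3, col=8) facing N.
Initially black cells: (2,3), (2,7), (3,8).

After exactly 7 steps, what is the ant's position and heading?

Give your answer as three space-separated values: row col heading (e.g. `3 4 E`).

Answer: 2 6 W

Derivation:
Step 1: on BLACK (3,8): turn L to W, flip to white, move to (3,7). |black|=2
Step 2: on WHITE (3,7): turn R to N, flip to black, move to (2,7). |black|=3
Step 3: on BLACK (2,7): turn L to W, flip to white, move to (2,6). |black|=2
Step 4: on WHITE (2,6): turn R to N, flip to black, move to (1,6). |black|=3
Step 5: on WHITE (1,6): turn R to E, flip to black, move to (1,7). |black|=4
Step 6: on WHITE (1,7): turn R to S, flip to black, move to (2,7). |black|=5
Step 7: on WHITE (2,7): turn R to W, flip to black, move to (2,6). |black|=6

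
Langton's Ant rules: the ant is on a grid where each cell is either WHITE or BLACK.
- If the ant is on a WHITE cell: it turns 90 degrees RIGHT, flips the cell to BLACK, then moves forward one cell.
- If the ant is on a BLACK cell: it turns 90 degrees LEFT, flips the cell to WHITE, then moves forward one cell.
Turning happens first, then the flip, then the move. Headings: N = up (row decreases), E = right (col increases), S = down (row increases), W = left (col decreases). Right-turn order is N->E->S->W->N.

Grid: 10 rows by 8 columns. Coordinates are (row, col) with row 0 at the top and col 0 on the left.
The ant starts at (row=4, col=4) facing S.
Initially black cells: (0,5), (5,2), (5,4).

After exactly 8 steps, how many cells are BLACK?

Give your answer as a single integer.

Step 1: on WHITE (4,4): turn R to W, flip to black, move to (4,3). |black|=4
Step 2: on WHITE (4,3): turn R to N, flip to black, move to (3,3). |black|=5
Step 3: on WHITE (3,3): turn R to E, flip to black, move to (3,4). |black|=6
Step 4: on WHITE (3,4): turn R to S, flip to black, move to (4,4). |black|=7
Step 5: on BLACK (4,4): turn L to E, flip to white, move to (4,5). |black|=6
Step 6: on WHITE (4,5): turn R to S, flip to black, move to (5,5). |black|=7
Step 7: on WHITE (5,5): turn R to W, flip to black, move to (5,4). |black|=8
Step 8: on BLACK (5,4): turn L to S, flip to white, move to (6,4). |black|=7

Answer: 7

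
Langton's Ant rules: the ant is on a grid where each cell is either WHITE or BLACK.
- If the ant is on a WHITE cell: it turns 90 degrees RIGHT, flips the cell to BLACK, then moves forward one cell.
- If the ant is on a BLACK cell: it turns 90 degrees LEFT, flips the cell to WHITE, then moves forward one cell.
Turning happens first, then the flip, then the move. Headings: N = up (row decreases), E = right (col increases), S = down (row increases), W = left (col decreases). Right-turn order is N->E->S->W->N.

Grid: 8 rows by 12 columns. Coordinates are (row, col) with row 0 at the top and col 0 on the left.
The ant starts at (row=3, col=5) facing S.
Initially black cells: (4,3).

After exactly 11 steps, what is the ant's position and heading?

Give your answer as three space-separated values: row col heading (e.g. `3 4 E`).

Answer: 2 7 E

Derivation:
Step 1: on WHITE (3,5): turn R to W, flip to black, move to (3,4). |black|=2
Step 2: on WHITE (3,4): turn R to N, flip to black, move to (2,4). |black|=3
Step 3: on WHITE (2,4): turn R to E, flip to black, move to (2,5). |black|=4
Step 4: on WHITE (2,5): turn R to S, flip to black, move to (3,5). |black|=5
Step 5: on BLACK (3,5): turn L to E, flip to white, move to (3,6). |black|=4
Step 6: on WHITE (3,6): turn R to S, flip to black, move to (4,6). |black|=5
Step 7: on WHITE (4,6): turn R to W, flip to black, move to (4,5). |black|=6
Step 8: on WHITE (4,5): turn R to N, flip to black, move to (3,5). |black|=7
Step 9: on WHITE (3,5): turn R to E, flip to black, move to (3,6). |black|=8
Step 10: on BLACK (3,6): turn L to N, flip to white, move to (2,6). |black|=7
Step 11: on WHITE (2,6): turn R to E, flip to black, move to (2,7). |black|=8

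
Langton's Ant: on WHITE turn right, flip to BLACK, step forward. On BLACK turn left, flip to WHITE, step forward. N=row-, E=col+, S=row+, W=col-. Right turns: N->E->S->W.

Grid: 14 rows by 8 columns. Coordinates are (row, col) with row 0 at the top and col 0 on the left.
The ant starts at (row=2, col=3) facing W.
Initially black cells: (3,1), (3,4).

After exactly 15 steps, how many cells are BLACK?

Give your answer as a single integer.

Step 1: on WHITE (2,3): turn R to N, flip to black, move to (1,3). |black|=3
Step 2: on WHITE (1,3): turn R to E, flip to black, move to (1,4). |black|=4
Step 3: on WHITE (1,4): turn R to S, flip to black, move to (2,4). |black|=5
Step 4: on WHITE (2,4): turn R to W, flip to black, move to (2,3). |black|=6
Step 5: on BLACK (2,3): turn L to S, flip to white, move to (3,3). |black|=5
Step 6: on WHITE (3,3): turn R to W, flip to black, move to (3,2). |black|=6
Step 7: on WHITE (3,2): turn R to N, flip to black, move to (2,2). |black|=7
Step 8: on WHITE (2,2): turn R to E, flip to black, move to (2,3). |black|=8
Step 9: on WHITE (2,3): turn R to S, flip to black, move to (3,3). |black|=9
Step 10: on BLACK (3,3): turn L to E, flip to white, move to (3,4). |black|=8
Step 11: on BLACK (3,4): turn L to N, flip to white, move to (2,4). |black|=7
Step 12: on BLACK (2,4): turn L to W, flip to white, move to (2,3). |black|=6
Step 13: on BLACK (2,3): turn L to S, flip to white, move to (3,3). |black|=5
Step 14: on WHITE (3,3): turn R to W, flip to black, move to (3,2). |black|=6
Step 15: on BLACK (3,2): turn L to S, flip to white, move to (4,2). |black|=5

Answer: 5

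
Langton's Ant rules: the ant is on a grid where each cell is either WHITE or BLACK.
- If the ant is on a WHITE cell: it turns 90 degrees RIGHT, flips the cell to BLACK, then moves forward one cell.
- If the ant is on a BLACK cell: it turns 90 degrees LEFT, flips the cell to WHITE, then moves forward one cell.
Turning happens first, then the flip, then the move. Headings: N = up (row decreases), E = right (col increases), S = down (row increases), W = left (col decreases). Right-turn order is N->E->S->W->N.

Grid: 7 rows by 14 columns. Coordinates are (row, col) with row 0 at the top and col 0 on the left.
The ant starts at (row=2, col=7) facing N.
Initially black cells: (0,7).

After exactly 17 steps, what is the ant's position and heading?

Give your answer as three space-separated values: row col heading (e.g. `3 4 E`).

Step 1: on WHITE (2,7): turn R to E, flip to black, move to (2,8). |black|=2
Step 2: on WHITE (2,8): turn R to S, flip to black, move to (3,8). |black|=3
Step 3: on WHITE (3,8): turn R to W, flip to black, move to (3,7). |black|=4
Step 4: on WHITE (3,7): turn R to N, flip to black, move to (2,7). |black|=5
Step 5: on BLACK (2,7): turn L to W, flip to white, move to (2,6). |black|=4
Step 6: on WHITE (2,6): turn R to N, flip to black, move to (1,6). |black|=5
Step 7: on WHITE (1,6): turn R to E, flip to black, move to (1,7). |black|=6
Step 8: on WHITE (1,7): turn R to S, flip to black, move to (2,7). |black|=7
Step 9: on WHITE (2,7): turn R to W, flip to black, move to (2,6). |black|=8
Step 10: on BLACK (2,6): turn L to S, flip to white, move to (3,6). |black|=7
Step 11: on WHITE (3,6): turn R to W, flip to black, move to (3,5). |black|=8
Step 12: on WHITE (3,5): turn R to N, flip to black, move to (2,5). |black|=9
Step 13: on WHITE (2,5): turn R to E, flip to black, move to (2,6). |black|=10
Step 14: on WHITE (2,6): turn R to S, flip to black, move to (3,6). |black|=11
Step 15: on BLACK (3,6): turn L to E, flip to white, move to (3,7). |black|=10
Step 16: on BLACK (3,7): turn L to N, flip to white, move to (2,7). |black|=9
Step 17: on BLACK (2,7): turn L to W, flip to white, move to (2,6). |black|=8

Answer: 2 6 W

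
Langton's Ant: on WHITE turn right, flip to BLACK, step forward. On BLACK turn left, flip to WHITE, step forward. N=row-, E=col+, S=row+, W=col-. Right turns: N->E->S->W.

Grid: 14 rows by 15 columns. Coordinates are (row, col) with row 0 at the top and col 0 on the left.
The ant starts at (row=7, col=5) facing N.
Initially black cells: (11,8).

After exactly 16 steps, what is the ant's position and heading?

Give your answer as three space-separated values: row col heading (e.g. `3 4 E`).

Answer: 7 5 N

Derivation:
Step 1: on WHITE (7,5): turn R to E, flip to black, move to (7,6). |black|=2
Step 2: on WHITE (7,6): turn R to S, flip to black, move to (8,6). |black|=3
Step 3: on WHITE (8,6): turn R to W, flip to black, move to (8,5). |black|=4
Step 4: on WHITE (8,5): turn R to N, flip to black, move to (7,5). |black|=5
Step 5: on BLACK (7,5): turn L to W, flip to white, move to (7,4). |black|=4
Step 6: on WHITE (7,4): turn R to N, flip to black, move to (6,4). |black|=5
Step 7: on WHITE (6,4): turn R to E, flip to black, move to (6,5). |black|=6
Step 8: on WHITE (6,5): turn R to S, flip to black, move to (7,5). |black|=7
Step 9: on WHITE (7,5): turn R to W, flip to black, move to (7,4). |black|=8
Step 10: on BLACK (7,4): turn L to S, flip to white, move to (8,4). |black|=7
Step 11: on WHITE (8,4): turn R to W, flip to black, move to (8,3). |black|=8
Step 12: on WHITE (8,3): turn R to N, flip to black, move to (7,3). |black|=9
Step 13: on WHITE (7,3): turn R to E, flip to black, move to (7,4). |black|=10
Step 14: on WHITE (7,4): turn R to S, flip to black, move to (8,4). |black|=11
Step 15: on BLACK (8,4): turn L to E, flip to white, move to (8,5). |black|=10
Step 16: on BLACK (8,5): turn L to N, flip to white, move to (7,5). |black|=9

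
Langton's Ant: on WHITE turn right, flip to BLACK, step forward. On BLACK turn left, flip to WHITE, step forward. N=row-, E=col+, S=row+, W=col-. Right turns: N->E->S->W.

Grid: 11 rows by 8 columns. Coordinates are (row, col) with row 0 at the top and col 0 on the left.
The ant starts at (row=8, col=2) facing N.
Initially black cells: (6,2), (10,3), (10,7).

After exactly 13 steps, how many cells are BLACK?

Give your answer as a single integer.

Answer: 12

Derivation:
Step 1: on WHITE (8,2): turn R to E, flip to black, move to (8,3). |black|=4
Step 2: on WHITE (8,3): turn R to S, flip to black, move to (9,3). |black|=5
Step 3: on WHITE (9,3): turn R to W, flip to black, move to (9,2). |black|=6
Step 4: on WHITE (9,2): turn R to N, flip to black, move to (8,2). |black|=7
Step 5: on BLACK (8,2): turn L to W, flip to white, move to (8,1). |black|=6
Step 6: on WHITE (8,1): turn R to N, flip to black, move to (7,1). |black|=7
Step 7: on WHITE (7,1): turn R to E, flip to black, move to (7,2). |black|=8
Step 8: on WHITE (7,2): turn R to S, flip to black, move to (8,2). |black|=9
Step 9: on WHITE (8,2): turn R to W, flip to black, move to (8,1). |black|=10
Step 10: on BLACK (8,1): turn L to S, flip to white, move to (9,1). |black|=9
Step 11: on WHITE (9,1): turn R to W, flip to black, move to (9,0). |black|=10
Step 12: on WHITE (9,0): turn R to N, flip to black, move to (8,0). |black|=11
Step 13: on WHITE (8,0): turn R to E, flip to black, move to (8,1). |black|=12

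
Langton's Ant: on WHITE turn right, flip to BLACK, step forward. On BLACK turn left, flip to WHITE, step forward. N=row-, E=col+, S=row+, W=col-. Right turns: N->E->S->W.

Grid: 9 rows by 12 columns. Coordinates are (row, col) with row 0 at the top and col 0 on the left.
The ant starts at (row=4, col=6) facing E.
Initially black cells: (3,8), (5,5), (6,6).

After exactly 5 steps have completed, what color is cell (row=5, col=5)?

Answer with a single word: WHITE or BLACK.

Step 1: on WHITE (4,6): turn R to S, flip to black, move to (5,6). |black|=4
Step 2: on WHITE (5,6): turn R to W, flip to black, move to (5,5). |black|=5
Step 3: on BLACK (5,5): turn L to S, flip to white, move to (6,5). |black|=4
Step 4: on WHITE (6,5): turn R to W, flip to black, move to (6,4). |black|=5
Step 5: on WHITE (6,4): turn R to N, flip to black, move to (5,4). |black|=6

Answer: WHITE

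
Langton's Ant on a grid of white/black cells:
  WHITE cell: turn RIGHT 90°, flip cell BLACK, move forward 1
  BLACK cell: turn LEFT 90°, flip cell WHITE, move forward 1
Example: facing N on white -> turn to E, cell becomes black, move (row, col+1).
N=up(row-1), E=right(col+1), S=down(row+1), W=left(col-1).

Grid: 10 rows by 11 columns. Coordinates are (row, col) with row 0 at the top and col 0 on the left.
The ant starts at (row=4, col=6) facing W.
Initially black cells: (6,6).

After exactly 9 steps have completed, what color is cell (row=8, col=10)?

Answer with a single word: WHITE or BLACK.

Step 1: on WHITE (4,6): turn R to N, flip to black, move to (3,6). |black|=2
Step 2: on WHITE (3,6): turn R to E, flip to black, move to (3,7). |black|=3
Step 3: on WHITE (3,7): turn R to S, flip to black, move to (4,7). |black|=4
Step 4: on WHITE (4,7): turn R to W, flip to black, move to (4,6). |black|=5
Step 5: on BLACK (4,6): turn L to S, flip to white, move to (5,6). |black|=4
Step 6: on WHITE (5,6): turn R to W, flip to black, move to (5,5). |black|=5
Step 7: on WHITE (5,5): turn R to N, flip to black, move to (4,5). |black|=6
Step 8: on WHITE (4,5): turn R to E, flip to black, move to (4,6). |black|=7
Step 9: on WHITE (4,6): turn R to S, flip to black, move to (5,6). |black|=8

Answer: WHITE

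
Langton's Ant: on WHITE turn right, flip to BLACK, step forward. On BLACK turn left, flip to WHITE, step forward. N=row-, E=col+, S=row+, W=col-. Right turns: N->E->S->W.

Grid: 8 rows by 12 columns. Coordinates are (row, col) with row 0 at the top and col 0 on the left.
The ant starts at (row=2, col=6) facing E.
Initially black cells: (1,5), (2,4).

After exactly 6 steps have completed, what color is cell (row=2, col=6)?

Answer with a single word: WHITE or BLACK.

Step 1: on WHITE (2,6): turn R to S, flip to black, move to (3,6). |black|=3
Step 2: on WHITE (3,6): turn R to W, flip to black, move to (3,5). |black|=4
Step 3: on WHITE (3,5): turn R to N, flip to black, move to (2,5). |black|=5
Step 4: on WHITE (2,5): turn R to E, flip to black, move to (2,6). |black|=6
Step 5: on BLACK (2,6): turn L to N, flip to white, move to (1,6). |black|=5
Step 6: on WHITE (1,6): turn R to E, flip to black, move to (1,7). |black|=6

Answer: WHITE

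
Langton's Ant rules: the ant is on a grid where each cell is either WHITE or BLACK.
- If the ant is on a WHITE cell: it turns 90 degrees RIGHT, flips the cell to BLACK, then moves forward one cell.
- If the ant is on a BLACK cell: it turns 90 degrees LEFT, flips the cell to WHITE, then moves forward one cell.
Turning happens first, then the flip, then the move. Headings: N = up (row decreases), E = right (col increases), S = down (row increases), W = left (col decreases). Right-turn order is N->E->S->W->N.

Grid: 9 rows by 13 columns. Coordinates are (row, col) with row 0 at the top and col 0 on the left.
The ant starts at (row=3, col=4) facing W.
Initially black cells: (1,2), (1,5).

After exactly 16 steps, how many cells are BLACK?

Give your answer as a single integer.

Step 1: on WHITE (3,4): turn R to N, flip to black, move to (2,4). |black|=3
Step 2: on WHITE (2,4): turn R to E, flip to black, move to (2,5). |black|=4
Step 3: on WHITE (2,5): turn R to S, flip to black, move to (3,5). |black|=5
Step 4: on WHITE (3,5): turn R to W, flip to black, move to (3,4). |black|=6
Step 5: on BLACK (3,4): turn L to S, flip to white, move to (4,4). |black|=5
Step 6: on WHITE (4,4): turn R to W, flip to black, move to (4,3). |black|=6
Step 7: on WHITE (4,3): turn R to N, flip to black, move to (3,3). |black|=7
Step 8: on WHITE (3,3): turn R to E, flip to black, move to (3,4). |black|=8
Step 9: on WHITE (3,4): turn R to S, flip to black, move to (4,4). |black|=9
Step 10: on BLACK (4,4): turn L to E, flip to white, move to (4,5). |black|=8
Step 11: on WHITE (4,5): turn R to S, flip to black, move to (5,5). |black|=9
Step 12: on WHITE (5,5): turn R to W, flip to black, move to (5,4). |black|=10
Step 13: on WHITE (5,4): turn R to N, flip to black, move to (4,4). |black|=11
Step 14: on WHITE (4,4): turn R to E, flip to black, move to (4,5). |black|=12
Step 15: on BLACK (4,5): turn L to N, flip to white, move to (3,5). |black|=11
Step 16: on BLACK (3,5): turn L to W, flip to white, move to (3,4). |black|=10

Answer: 10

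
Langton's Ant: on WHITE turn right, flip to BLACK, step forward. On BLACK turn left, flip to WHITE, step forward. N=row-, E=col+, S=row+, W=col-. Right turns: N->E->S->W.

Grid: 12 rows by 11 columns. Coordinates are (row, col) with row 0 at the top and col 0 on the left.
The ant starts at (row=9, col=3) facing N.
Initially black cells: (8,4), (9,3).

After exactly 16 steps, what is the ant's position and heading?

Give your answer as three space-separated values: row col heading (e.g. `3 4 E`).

Answer: 9 3 N

Derivation:
Step 1: on BLACK (9,3): turn L to W, flip to white, move to (9,2). |black|=1
Step 2: on WHITE (9,2): turn R to N, flip to black, move to (8,2). |black|=2
Step 3: on WHITE (8,2): turn R to E, flip to black, move to (8,3). |black|=3
Step 4: on WHITE (8,3): turn R to S, flip to black, move to (9,3). |black|=4
Step 5: on WHITE (9,3): turn R to W, flip to black, move to (9,2). |black|=5
Step 6: on BLACK (9,2): turn L to S, flip to white, move to (10,2). |black|=4
Step 7: on WHITE (10,2): turn R to W, flip to black, move to (10,1). |black|=5
Step 8: on WHITE (10,1): turn R to N, flip to black, move to (9,1). |black|=6
Step 9: on WHITE (9,1): turn R to E, flip to black, move to (9,2). |black|=7
Step 10: on WHITE (9,2): turn R to S, flip to black, move to (10,2). |black|=8
Step 11: on BLACK (10,2): turn L to E, flip to white, move to (10,3). |black|=7
Step 12: on WHITE (10,3): turn R to S, flip to black, move to (11,3). |black|=8
Step 13: on WHITE (11,3): turn R to W, flip to black, move to (11,2). |black|=9
Step 14: on WHITE (11,2): turn R to N, flip to black, move to (10,2). |black|=10
Step 15: on WHITE (10,2): turn R to E, flip to black, move to (10,3). |black|=11
Step 16: on BLACK (10,3): turn L to N, flip to white, move to (9,3). |black|=10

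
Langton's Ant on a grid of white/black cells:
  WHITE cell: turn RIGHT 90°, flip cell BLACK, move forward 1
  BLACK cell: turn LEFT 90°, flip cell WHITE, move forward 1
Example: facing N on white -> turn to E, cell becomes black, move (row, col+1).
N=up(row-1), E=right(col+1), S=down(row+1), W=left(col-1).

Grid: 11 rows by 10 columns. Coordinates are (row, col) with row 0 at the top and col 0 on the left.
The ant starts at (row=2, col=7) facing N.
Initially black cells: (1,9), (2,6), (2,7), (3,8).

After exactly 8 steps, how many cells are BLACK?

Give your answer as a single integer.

Step 1: on BLACK (2,7): turn L to W, flip to white, move to (2,6). |black|=3
Step 2: on BLACK (2,6): turn L to S, flip to white, move to (3,6). |black|=2
Step 3: on WHITE (3,6): turn R to W, flip to black, move to (3,5). |black|=3
Step 4: on WHITE (3,5): turn R to N, flip to black, move to (2,5). |black|=4
Step 5: on WHITE (2,5): turn R to E, flip to black, move to (2,6). |black|=5
Step 6: on WHITE (2,6): turn R to S, flip to black, move to (3,6). |black|=6
Step 7: on BLACK (3,6): turn L to E, flip to white, move to (3,7). |black|=5
Step 8: on WHITE (3,7): turn R to S, flip to black, move to (4,7). |black|=6

Answer: 6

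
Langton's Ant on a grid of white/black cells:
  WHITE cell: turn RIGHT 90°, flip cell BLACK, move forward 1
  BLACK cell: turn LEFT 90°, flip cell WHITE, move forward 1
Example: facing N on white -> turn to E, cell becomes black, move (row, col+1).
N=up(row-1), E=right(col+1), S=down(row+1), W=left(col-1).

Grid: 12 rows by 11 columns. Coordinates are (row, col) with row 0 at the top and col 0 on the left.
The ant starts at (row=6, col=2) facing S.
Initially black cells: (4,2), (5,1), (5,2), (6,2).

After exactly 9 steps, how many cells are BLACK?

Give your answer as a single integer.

Answer: 9

Derivation:
Step 1: on BLACK (6,2): turn L to E, flip to white, move to (6,3). |black|=3
Step 2: on WHITE (6,3): turn R to S, flip to black, move to (7,3). |black|=4
Step 3: on WHITE (7,3): turn R to W, flip to black, move to (7,2). |black|=5
Step 4: on WHITE (7,2): turn R to N, flip to black, move to (6,2). |black|=6
Step 5: on WHITE (6,2): turn R to E, flip to black, move to (6,3). |black|=7
Step 6: on BLACK (6,3): turn L to N, flip to white, move to (5,3). |black|=6
Step 7: on WHITE (5,3): turn R to E, flip to black, move to (5,4). |black|=7
Step 8: on WHITE (5,4): turn R to S, flip to black, move to (6,4). |black|=8
Step 9: on WHITE (6,4): turn R to W, flip to black, move to (6,3). |black|=9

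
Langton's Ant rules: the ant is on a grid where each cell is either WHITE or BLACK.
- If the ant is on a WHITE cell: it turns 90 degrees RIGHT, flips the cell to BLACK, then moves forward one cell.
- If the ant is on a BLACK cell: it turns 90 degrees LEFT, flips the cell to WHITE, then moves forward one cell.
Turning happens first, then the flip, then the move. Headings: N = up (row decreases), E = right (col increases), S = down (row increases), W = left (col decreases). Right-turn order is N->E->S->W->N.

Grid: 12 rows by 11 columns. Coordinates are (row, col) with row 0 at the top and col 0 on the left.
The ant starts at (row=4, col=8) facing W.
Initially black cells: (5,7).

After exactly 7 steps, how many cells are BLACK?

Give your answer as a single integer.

Step 1: on WHITE (4,8): turn R to N, flip to black, move to (3,8). |black|=2
Step 2: on WHITE (3,8): turn R to E, flip to black, move to (3,9). |black|=3
Step 3: on WHITE (3,9): turn R to S, flip to black, move to (4,9). |black|=4
Step 4: on WHITE (4,9): turn R to W, flip to black, move to (4,8). |black|=5
Step 5: on BLACK (4,8): turn L to S, flip to white, move to (5,8). |black|=4
Step 6: on WHITE (5,8): turn R to W, flip to black, move to (5,7). |black|=5
Step 7: on BLACK (5,7): turn L to S, flip to white, move to (6,7). |black|=4

Answer: 4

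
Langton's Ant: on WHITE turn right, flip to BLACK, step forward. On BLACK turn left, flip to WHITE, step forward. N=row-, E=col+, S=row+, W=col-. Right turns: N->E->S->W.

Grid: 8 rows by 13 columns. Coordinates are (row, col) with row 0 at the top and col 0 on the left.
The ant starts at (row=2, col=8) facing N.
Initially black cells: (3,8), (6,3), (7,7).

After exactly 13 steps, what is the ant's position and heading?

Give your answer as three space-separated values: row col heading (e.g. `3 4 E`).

Step 1: on WHITE (2,8): turn R to E, flip to black, move to (2,9). |black|=4
Step 2: on WHITE (2,9): turn R to S, flip to black, move to (3,9). |black|=5
Step 3: on WHITE (3,9): turn R to W, flip to black, move to (3,8). |black|=6
Step 4: on BLACK (3,8): turn L to S, flip to white, move to (4,8). |black|=5
Step 5: on WHITE (4,8): turn R to W, flip to black, move to (4,7). |black|=6
Step 6: on WHITE (4,7): turn R to N, flip to black, move to (3,7). |black|=7
Step 7: on WHITE (3,7): turn R to E, flip to black, move to (3,8). |black|=8
Step 8: on WHITE (3,8): turn R to S, flip to black, move to (4,8). |black|=9
Step 9: on BLACK (4,8): turn L to E, flip to white, move to (4,9). |black|=8
Step 10: on WHITE (4,9): turn R to S, flip to black, move to (5,9). |black|=9
Step 11: on WHITE (5,9): turn R to W, flip to black, move to (5,8). |black|=10
Step 12: on WHITE (5,8): turn R to N, flip to black, move to (4,8). |black|=11
Step 13: on WHITE (4,8): turn R to E, flip to black, move to (4,9). |black|=12

Answer: 4 9 E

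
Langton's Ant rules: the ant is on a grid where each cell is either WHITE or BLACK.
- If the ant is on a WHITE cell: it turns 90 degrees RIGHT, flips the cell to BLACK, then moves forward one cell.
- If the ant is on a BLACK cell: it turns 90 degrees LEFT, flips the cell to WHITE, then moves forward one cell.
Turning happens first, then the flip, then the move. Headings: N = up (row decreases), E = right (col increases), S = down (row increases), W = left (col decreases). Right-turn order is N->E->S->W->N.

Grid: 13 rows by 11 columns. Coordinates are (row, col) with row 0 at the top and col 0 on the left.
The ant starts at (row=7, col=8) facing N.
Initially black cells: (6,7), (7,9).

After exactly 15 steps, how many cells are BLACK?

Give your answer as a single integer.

Step 1: on WHITE (7,8): turn R to E, flip to black, move to (7,9). |black|=3
Step 2: on BLACK (7,9): turn L to N, flip to white, move to (6,9). |black|=2
Step 3: on WHITE (6,9): turn R to E, flip to black, move to (6,10). |black|=3
Step 4: on WHITE (6,10): turn R to S, flip to black, move to (7,10). |black|=4
Step 5: on WHITE (7,10): turn R to W, flip to black, move to (7,9). |black|=5
Step 6: on WHITE (7,9): turn R to N, flip to black, move to (6,9). |black|=6
Step 7: on BLACK (6,9): turn L to W, flip to white, move to (6,8). |black|=5
Step 8: on WHITE (6,8): turn R to N, flip to black, move to (5,8). |black|=6
Step 9: on WHITE (5,8): turn R to E, flip to black, move to (5,9). |black|=7
Step 10: on WHITE (5,9): turn R to S, flip to black, move to (6,9). |black|=8
Step 11: on WHITE (6,9): turn R to W, flip to black, move to (6,8). |black|=9
Step 12: on BLACK (6,8): turn L to S, flip to white, move to (7,8). |black|=8
Step 13: on BLACK (7,8): turn L to E, flip to white, move to (7,9). |black|=7
Step 14: on BLACK (7,9): turn L to N, flip to white, move to (6,9). |black|=6
Step 15: on BLACK (6,9): turn L to W, flip to white, move to (6,8). |black|=5

Answer: 5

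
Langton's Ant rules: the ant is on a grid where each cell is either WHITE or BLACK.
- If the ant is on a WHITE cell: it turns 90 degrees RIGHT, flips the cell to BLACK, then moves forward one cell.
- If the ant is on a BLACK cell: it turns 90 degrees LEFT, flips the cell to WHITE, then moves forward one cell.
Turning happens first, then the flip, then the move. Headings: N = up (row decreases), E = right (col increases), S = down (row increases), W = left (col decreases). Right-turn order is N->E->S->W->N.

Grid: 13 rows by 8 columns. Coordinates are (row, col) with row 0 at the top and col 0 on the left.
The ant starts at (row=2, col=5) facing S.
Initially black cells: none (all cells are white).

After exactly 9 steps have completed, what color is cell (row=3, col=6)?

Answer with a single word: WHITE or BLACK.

Answer: BLACK

Derivation:
Step 1: on WHITE (2,5): turn R to W, flip to black, move to (2,4). |black|=1
Step 2: on WHITE (2,4): turn R to N, flip to black, move to (1,4). |black|=2
Step 3: on WHITE (1,4): turn R to E, flip to black, move to (1,5). |black|=3
Step 4: on WHITE (1,5): turn R to S, flip to black, move to (2,5). |black|=4
Step 5: on BLACK (2,5): turn L to E, flip to white, move to (2,6). |black|=3
Step 6: on WHITE (2,6): turn R to S, flip to black, move to (3,6). |black|=4
Step 7: on WHITE (3,6): turn R to W, flip to black, move to (3,5). |black|=5
Step 8: on WHITE (3,5): turn R to N, flip to black, move to (2,5). |black|=6
Step 9: on WHITE (2,5): turn R to E, flip to black, move to (2,6). |black|=7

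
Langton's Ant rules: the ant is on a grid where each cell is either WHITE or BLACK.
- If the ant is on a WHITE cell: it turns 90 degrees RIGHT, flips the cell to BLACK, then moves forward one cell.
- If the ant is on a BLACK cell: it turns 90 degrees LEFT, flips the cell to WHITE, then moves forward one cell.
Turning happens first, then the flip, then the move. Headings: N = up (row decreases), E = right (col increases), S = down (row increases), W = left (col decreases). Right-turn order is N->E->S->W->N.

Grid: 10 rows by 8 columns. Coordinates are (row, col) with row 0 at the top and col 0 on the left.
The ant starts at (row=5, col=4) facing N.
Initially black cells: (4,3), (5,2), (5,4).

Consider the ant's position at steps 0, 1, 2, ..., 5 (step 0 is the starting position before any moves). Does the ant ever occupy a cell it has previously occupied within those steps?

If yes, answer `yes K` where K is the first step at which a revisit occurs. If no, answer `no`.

Answer: no

Derivation:
Step 1: on BLACK (5,4): turn L to W, flip to white, move to (5,3). |black|=2 — new cell
Step 2: on WHITE (5,3): turn R to N, flip to black, move to (4,3). |black|=3 — new cell
Step 3: on BLACK (4,3): turn L to W, flip to white, move to (4,2). |black|=2 — new cell
Step 4: on WHITE (4,2): turn R to N, flip to black, move to (3,2). |black|=3 — new cell
Step 5: on WHITE (3,2): turn R to E, flip to black, move to (3,3). |black|=4 — new cell
No revisit within 5 steps.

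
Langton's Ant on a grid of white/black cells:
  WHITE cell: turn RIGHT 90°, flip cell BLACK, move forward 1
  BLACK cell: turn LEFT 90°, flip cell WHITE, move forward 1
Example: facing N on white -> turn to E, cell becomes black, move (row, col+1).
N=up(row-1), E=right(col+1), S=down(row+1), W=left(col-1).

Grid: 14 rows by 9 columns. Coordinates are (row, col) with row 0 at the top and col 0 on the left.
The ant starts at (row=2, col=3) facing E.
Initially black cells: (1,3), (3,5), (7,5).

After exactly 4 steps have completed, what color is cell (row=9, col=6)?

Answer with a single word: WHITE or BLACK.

Step 1: on WHITE (2,3): turn R to S, flip to black, move to (3,3). |black|=4
Step 2: on WHITE (3,3): turn R to W, flip to black, move to (3,2). |black|=5
Step 3: on WHITE (3,2): turn R to N, flip to black, move to (2,2). |black|=6
Step 4: on WHITE (2,2): turn R to E, flip to black, move to (2,3). |black|=7

Answer: WHITE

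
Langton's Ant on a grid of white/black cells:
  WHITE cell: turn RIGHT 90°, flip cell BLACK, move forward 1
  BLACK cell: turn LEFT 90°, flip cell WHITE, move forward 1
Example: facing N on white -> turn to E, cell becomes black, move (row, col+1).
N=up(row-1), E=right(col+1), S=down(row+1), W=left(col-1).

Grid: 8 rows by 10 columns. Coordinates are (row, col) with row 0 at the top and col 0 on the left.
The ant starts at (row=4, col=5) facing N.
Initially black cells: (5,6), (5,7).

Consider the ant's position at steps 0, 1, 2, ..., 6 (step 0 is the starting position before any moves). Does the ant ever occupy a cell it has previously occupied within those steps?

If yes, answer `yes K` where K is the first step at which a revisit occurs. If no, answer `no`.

Answer: no

Derivation:
Step 1: on WHITE (4,5): turn R to E, flip to black, move to (4,6). |black|=3 — new cell
Step 2: on WHITE (4,6): turn R to S, flip to black, move to (5,6). |black|=4 — new cell
Step 3: on BLACK (5,6): turn L to E, flip to white, move to (5,7). |black|=3 — new cell
Step 4: on BLACK (5,7): turn L to N, flip to white, move to (4,7). |black|=2 — new cell
Step 5: on WHITE (4,7): turn R to E, flip to black, move to (4,8). |black|=3 — new cell
Step 6: on WHITE (4,8): turn R to S, flip to black, move to (5,8). |black|=4 — new cell
No revisit within 6 steps.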